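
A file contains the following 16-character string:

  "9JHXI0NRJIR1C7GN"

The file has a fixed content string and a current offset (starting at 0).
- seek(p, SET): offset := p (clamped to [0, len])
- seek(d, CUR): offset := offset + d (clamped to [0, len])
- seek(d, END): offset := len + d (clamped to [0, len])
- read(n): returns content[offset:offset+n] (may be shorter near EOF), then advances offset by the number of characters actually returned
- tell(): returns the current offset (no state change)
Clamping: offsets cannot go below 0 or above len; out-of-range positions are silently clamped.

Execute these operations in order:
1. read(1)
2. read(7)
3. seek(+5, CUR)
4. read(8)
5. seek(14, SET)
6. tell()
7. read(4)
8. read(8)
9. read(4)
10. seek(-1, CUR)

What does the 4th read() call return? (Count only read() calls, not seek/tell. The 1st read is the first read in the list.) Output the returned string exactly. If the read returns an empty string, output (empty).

Answer: GN

Derivation:
After 1 (read(1)): returned '9', offset=1
After 2 (read(7)): returned 'JHXI0NR', offset=8
After 3 (seek(+5, CUR)): offset=13
After 4 (read(8)): returned '7GN', offset=16
After 5 (seek(14, SET)): offset=14
After 6 (tell()): offset=14
After 7 (read(4)): returned 'GN', offset=16
After 8 (read(8)): returned '', offset=16
After 9 (read(4)): returned '', offset=16
After 10 (seek(-1, CUR)): offset=15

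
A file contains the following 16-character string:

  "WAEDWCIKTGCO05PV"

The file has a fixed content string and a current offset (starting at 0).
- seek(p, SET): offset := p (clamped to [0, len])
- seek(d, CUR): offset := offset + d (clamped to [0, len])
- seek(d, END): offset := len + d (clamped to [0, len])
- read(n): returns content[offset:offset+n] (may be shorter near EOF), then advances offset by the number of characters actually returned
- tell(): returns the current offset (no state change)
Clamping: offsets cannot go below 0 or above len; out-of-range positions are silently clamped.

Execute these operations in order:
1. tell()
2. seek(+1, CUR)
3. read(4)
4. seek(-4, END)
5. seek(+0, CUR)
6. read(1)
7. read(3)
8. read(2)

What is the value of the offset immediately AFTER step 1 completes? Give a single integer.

Answer: 0

Derivation:
After 1 (tell()): offset=0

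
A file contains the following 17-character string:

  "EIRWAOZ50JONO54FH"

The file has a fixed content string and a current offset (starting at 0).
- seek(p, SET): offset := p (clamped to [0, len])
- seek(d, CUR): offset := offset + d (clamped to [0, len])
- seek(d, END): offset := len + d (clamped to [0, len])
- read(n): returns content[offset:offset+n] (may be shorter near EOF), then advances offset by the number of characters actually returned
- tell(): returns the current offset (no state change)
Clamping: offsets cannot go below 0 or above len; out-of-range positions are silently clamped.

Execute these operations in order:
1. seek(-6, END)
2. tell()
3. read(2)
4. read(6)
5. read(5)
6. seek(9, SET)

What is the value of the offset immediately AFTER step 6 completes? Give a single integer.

Answer: 9

Derivation:
After 1 (seek(-6, END)): offset=11
After 2 (tell()): offset=11
After 3 (read(2)): returned 'NO', offset=13
After 4 (read(6)): returned '54FH', offset=17
After 5 (read(5)): returned '', offset=17
After 6 (seek(9, SET)): offset=9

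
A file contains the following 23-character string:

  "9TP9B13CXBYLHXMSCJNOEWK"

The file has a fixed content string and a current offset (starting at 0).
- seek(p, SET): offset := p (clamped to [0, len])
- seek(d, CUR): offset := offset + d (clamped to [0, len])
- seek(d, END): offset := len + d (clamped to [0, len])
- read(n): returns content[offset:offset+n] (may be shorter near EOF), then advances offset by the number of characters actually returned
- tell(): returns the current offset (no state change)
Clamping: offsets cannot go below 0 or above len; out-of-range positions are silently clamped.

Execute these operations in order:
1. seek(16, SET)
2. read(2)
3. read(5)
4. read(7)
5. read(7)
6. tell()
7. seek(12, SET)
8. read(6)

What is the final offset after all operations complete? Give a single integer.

After 1 (seek(16, SET)): offset=16
After 2 (read(2)): returned 'CJ', offset=18
After 3 (read(5)): returned 'NOEWK', offset=23
After 4 (read(7)): returned '', offset=23
After 5 (read(7)): returned '', offset=23
After 6 (tell()): offset=23
After 7 (seek(12, SET)): offset=12
After 8 (read(6)): returned 'HXMSCJ', offset=18

Answer: 18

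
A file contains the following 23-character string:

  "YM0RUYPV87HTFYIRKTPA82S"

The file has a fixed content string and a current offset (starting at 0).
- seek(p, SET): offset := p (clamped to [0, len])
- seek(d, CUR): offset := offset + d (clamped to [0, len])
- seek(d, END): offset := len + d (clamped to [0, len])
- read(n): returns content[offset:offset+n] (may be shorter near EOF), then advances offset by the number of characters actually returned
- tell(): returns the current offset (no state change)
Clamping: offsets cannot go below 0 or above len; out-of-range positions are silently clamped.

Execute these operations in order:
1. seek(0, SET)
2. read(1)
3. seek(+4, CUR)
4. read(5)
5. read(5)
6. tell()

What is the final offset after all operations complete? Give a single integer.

After 1 (seek(0, SET)): offset=0
After 2 (read(1)): returned 'Y', offset=1
After 3 (seek(+4, CUR)): offset=5
After 4 (read(5)): returned 'YPV87', offset=10
After 5 (read(5)): returned 'HTFYI', offset=15
After 6 (tell()): offset=15

Answer: 15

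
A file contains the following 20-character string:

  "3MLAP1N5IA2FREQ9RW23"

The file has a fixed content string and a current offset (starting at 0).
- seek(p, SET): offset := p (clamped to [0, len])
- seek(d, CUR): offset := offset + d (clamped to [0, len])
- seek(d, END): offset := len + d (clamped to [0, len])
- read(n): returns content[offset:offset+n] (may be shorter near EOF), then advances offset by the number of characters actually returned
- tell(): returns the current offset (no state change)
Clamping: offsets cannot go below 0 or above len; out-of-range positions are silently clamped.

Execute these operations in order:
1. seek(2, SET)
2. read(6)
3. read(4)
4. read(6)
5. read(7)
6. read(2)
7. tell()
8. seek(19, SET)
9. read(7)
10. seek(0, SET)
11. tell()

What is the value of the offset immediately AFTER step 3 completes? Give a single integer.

After 1 (seek(2, SET)): offset=2
After 2 (read(6)): returned 'LAP1N5', offset=8
After 3 (read(4)): returned 'IA2F', offset=12

Answer: 12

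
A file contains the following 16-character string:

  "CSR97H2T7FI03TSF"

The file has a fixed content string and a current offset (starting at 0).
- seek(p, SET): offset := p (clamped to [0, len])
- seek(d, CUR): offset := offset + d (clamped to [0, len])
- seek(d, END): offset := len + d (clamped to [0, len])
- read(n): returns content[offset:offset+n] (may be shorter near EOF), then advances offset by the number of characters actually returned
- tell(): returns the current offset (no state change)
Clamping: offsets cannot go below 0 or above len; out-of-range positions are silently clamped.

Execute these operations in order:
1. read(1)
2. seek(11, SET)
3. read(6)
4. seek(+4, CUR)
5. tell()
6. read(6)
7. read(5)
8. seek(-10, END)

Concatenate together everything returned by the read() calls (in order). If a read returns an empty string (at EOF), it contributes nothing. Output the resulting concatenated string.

Answer: C03TSF

Derivation:
After 1 (read(1)): returned 'C', offset=1
After 2 (seek(11, SET)): offset=11
After 3 (read(6)): returned '03TSF', offset=16
After 4 (seek(+4, CUR)): offset=16
After 5 (tell()): offset=16
After 6 (read(6)): returned '', offset=16
After 7 (read(5)): returned '', offset=16
After 8 (seek(-10, END)): offset=6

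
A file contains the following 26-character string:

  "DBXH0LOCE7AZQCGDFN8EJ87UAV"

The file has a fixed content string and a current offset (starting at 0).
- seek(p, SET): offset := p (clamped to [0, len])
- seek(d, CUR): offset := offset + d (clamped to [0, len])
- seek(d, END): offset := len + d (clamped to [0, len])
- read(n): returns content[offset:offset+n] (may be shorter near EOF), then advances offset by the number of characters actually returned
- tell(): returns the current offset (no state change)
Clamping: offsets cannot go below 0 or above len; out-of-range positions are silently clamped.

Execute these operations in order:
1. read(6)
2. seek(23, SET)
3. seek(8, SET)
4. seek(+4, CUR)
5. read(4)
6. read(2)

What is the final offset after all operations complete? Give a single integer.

Answer: 18

Derivation:
After 1 (read(6)): returned 'DBXH0L', offset=6
After 2 (seek(23, SET)): offset=23
After 3 (seek(8, SET)): offset=8
After 4 (seek(+4, CUR)): offset=12
After 5 (read(4)): returned 'QCGD', offset=16
After 6 (read(2)): returned 'FN', offset=18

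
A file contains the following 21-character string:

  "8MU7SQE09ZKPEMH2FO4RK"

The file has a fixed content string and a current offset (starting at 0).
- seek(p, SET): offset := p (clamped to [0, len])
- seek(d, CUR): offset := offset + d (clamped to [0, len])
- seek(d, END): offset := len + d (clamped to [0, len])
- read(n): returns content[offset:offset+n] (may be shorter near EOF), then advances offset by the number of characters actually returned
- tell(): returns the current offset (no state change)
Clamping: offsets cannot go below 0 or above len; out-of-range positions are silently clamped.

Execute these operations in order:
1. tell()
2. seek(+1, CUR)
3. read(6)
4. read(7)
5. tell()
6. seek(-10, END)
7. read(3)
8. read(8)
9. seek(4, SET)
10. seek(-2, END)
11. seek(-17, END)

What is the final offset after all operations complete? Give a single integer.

After 1 (tell()): offset=0
After 2 (seek(+1, CUR)): offset=1
After 3 (read(6)): returned 'MU7SQE', offset=7
After 4 (read(7)): returned '09ZKPEM', offset=14
After 5 (tell()): offset=14
After 6 (seek(-10, END)): offset=11
After 7 (read(3)): returned 'PEM', offset=14
After 8 (read(8)): returned 'H2FO4RK', offset=21
After 9 (seek(4, SET)): offset=4
After 10 (seek(-2, END)): offset=19
After 11 (seek(-17, END)): offset=4

Answer: 4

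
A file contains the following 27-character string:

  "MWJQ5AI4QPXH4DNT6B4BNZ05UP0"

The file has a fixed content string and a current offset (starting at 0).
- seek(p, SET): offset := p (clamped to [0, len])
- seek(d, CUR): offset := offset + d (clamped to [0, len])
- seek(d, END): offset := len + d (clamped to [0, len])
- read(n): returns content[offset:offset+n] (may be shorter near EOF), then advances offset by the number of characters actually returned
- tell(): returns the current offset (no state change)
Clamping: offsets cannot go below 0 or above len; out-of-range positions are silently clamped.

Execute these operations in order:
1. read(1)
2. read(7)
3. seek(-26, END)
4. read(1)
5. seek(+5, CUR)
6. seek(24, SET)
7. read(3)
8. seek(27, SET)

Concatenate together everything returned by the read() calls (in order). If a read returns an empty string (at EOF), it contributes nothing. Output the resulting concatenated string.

Answer: MWJQ5AI4WUP0

Derivation:
After 1 (read(1)): returned 'M', offset=1
After 2 (read(7)): returned 'WJQ5AI4', offset=8
After 3 (seek(-26, END)): offset=1
After 4 (read(1)): returned 'W', offset=2
After 5 (seek(+5, CUR)): offset=7
After 6 (seek(24, SET)): offset=24
After 7 (read(3)): returned 'UP0', offset=27
After 8 (seek(27, SET)): offset=27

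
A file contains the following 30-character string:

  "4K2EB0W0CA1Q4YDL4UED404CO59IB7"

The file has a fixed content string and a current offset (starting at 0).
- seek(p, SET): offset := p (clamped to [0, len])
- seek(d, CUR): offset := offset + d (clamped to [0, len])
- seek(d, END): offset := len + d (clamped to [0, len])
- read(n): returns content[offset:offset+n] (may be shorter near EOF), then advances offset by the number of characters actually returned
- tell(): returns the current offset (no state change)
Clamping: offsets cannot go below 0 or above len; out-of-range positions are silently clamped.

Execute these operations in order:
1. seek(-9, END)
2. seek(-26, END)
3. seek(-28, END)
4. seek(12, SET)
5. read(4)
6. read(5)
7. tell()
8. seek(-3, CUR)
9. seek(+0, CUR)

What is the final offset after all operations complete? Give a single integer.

After 1 (seek(-9, END)): offset=21
After 2 (seek(-26, END)): offset=4
After 3 (seek(-28, END)): offset=2
After 4 (seek(12, SET)): offset=12
After 5 (read(4)): returned '4YDL', offset=16
After 6 (read(5)): returned '4UED4', offset=21
After 7 (tell()): offset=21
After 8 (seek(-3, CUR)): offset=18
After 9 (seek(+0, CUR)): offset=18

Answer: 18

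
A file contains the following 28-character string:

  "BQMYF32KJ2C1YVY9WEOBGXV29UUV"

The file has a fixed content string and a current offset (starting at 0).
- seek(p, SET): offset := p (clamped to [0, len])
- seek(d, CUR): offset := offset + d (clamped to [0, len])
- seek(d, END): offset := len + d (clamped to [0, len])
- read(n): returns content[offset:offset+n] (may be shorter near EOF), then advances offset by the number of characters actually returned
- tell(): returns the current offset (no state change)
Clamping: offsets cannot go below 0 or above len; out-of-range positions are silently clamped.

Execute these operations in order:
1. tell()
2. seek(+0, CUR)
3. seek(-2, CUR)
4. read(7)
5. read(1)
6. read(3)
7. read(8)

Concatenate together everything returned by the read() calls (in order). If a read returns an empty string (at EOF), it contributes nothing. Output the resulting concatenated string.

Answer: BQMYF32KJ2C1YVY9WEO

Derivation:
After 1 (tell()): offset=0
After 2 (seek(+0, CUR)): offset=0
After 3 (seek(-2, CUR)): offset=0
After 4 (read(7)): returned 'BQMYF32', offset=7
After 5 (read(1)): returned 'K', offset=8
After 6 (read(3)): returned 'J2C', offset=11
After 7 (read(8)): returned '1YVY9WEO', offset=19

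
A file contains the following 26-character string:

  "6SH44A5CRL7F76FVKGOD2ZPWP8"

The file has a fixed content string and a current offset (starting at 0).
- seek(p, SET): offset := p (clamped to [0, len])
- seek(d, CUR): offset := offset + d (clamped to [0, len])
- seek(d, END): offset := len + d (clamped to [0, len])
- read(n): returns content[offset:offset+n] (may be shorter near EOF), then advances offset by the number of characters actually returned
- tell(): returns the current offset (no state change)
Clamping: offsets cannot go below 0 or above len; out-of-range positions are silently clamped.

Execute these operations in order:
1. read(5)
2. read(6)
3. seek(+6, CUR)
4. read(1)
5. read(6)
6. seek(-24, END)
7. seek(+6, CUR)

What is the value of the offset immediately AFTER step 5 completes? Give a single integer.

Answer: 24

Derivation:
After 1 (read(5)): returned '6SH44', offset=5
After 2 (read(6)): returned 'A5CRL7', offset=11
After 3 (seek(+6, CUR)): offset=17
After 4 (read(1)): returned 'G', offset=18
After 5 (read(6)): returned 'OD2ZPW', offset=24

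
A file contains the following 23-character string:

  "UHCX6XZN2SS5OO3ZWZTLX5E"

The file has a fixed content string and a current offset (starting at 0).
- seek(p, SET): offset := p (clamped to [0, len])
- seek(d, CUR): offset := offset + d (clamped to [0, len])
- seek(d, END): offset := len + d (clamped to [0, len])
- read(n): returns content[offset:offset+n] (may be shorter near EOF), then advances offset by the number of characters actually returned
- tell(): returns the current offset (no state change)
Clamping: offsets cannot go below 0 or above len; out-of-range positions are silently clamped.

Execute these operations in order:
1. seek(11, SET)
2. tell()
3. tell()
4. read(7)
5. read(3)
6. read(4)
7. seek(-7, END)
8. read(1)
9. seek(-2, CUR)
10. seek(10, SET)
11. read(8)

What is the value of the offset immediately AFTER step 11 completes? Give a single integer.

Answer: 18

Derivation:
After 1 (seek(11, SET)): offset=11
After 2 (tell()): offset=11
After 3 (tell()): offset=11
After 4 (read(7)): returned '5OO3ZWZ', offset=18
After 5 (read(3)): returned 'TLX', offset=21
After 6 (read(4)): returned '5E', offset=23
After 7 (seek(-7, END)): offset=16
After 8 (read(1)): returned 'W', offset=17
After 9 (seek(-2, CUR)): offset=15
After 10 (seek(10, SET)): offset=10
After 11 (read(8)): returned 'S5OO3ZWZ', offset=18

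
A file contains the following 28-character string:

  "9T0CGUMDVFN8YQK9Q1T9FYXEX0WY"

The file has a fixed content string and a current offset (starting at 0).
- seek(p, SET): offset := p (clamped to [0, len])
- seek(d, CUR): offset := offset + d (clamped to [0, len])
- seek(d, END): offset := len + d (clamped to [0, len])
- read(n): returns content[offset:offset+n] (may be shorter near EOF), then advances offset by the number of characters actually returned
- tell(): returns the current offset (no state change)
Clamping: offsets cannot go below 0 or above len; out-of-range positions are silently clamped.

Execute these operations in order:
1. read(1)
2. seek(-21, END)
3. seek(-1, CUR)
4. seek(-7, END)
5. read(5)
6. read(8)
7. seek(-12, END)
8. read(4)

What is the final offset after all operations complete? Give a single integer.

After 1 (read(1)): returned '9', offset=1
After 2 (seek(-21, END)): offset=7
After 3 (seek(-1, CUR)): offset=6
After 4 (seek(-7, END)): offset=21
After 5 (read(5)): returned 'YXEX0', offset=26
After 6 (read(8)): returned 'WY', offset=28
After 7 (seek(-12, END)): offset=16
After 8 (read(4)): returned 'Q1T9', offset=20

Answer: 20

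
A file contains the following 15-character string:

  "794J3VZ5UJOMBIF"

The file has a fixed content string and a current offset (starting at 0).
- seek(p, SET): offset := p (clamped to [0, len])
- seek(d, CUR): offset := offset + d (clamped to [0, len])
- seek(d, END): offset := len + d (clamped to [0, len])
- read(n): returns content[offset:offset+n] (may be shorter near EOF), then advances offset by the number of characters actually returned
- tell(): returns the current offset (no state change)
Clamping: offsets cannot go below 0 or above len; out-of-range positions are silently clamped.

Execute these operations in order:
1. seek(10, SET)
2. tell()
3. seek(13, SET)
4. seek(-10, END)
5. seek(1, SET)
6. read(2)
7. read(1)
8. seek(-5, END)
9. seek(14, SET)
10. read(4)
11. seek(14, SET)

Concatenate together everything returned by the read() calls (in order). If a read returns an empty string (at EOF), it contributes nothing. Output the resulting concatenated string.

Answer: 94JF

Derivation:
After 1 (seek(10, SET)): offset=10
After 2 (tell()): offset=10
After 3 (seek(13, SET)): offset=13
After 4 (seek(-10, END)): offset=5
After 5 (seek(1, SET)): offset=1
After 6 (read(2)): returned '94', offset=3
After 7 (read(1)): returned 'J', offset=4
After 8 (seek(-5, END)): offset=10
After 9 (seek(14, SET)): offset=14
After 10 (read(4)): returned 'F', offset=15
After 11 (seek(14, SET)): offset=14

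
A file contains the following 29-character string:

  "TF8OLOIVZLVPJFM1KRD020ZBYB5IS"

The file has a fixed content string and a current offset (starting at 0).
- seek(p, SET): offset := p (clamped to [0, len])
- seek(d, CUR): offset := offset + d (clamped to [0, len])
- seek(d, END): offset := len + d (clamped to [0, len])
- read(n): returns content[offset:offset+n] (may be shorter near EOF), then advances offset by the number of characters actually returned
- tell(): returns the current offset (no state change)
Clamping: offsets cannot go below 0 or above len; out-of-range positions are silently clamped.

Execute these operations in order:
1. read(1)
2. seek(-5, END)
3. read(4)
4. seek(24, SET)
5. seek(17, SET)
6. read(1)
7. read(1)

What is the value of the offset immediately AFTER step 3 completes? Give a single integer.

Answer: 28

Derivation:
After 1 (read(1)): returned 'T', offset=1
After 2 (seek(-5, END)): offset=24
After 3 (read(4)): returned 'YB5I', offset=28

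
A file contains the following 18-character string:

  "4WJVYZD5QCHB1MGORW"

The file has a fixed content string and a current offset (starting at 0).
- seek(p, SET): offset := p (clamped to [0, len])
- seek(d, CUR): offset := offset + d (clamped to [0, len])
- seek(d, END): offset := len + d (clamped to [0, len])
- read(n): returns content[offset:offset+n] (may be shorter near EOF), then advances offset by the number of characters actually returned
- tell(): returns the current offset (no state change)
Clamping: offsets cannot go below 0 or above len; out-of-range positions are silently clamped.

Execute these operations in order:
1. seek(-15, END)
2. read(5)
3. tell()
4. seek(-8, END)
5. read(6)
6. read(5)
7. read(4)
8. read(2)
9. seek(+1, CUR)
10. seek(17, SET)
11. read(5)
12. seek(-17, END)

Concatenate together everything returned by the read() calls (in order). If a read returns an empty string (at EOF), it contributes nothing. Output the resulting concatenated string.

Answer: VYZD5HB1MGORWW

Derivation:
After 1 (seek(-15, END)): offset=3
After 2 (read(5)): returned 'VYZD5', offset=8
After 3 (tell()): offset=8
After 4 (seek(-8, END)): offset=10
After 5 (read(6)): returned 'HB1MGO', offset=16
After 6 (read(5)): returned 'RW', offset=18
After 7 (read(4)): returned '', offset=18
After 8 (read(2)): returned '', offset=18
After 9 (seek(+1, CUR)): offset=18
After 10 (seek(17, SET)): offset=17
After 11 (read(5)): returned 'W', offset=18
After 12 (seek(-17, END)): offset=1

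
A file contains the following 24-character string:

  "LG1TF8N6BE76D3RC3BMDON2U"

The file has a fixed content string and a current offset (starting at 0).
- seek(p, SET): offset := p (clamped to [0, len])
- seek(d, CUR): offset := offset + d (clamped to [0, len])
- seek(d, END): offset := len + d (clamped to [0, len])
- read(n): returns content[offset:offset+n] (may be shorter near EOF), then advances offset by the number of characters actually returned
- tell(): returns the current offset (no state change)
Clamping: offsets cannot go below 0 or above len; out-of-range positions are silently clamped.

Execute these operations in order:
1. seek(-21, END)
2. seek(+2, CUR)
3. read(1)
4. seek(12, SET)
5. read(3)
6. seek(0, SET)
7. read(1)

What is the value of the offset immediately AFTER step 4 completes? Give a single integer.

After 1 (seek(-21, END)): offset=3
After 2 (seek(+2, CUR)): offset=5
After 3 (read(1)): returned '8', offset=6
After 4 (seek(12, SET)): offset=12

Answer: 12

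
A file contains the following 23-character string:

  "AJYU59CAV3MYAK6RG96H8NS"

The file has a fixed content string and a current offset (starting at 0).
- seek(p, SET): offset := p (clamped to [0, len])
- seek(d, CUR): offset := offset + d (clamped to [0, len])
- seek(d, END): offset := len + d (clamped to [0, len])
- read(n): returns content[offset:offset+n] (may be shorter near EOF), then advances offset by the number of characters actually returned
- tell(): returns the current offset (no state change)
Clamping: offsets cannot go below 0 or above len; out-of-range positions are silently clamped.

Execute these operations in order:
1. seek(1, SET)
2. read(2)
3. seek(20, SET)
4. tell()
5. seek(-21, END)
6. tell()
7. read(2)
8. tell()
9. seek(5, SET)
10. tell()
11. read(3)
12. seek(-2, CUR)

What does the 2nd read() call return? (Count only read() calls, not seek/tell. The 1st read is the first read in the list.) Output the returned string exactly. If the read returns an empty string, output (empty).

After 1 (seek(1, SET)): offset=1
After 2 (read(2)): returned 'JY', offset=3
After 3 (seek(20, SET)): offset=20
After 4 (tell()): offset=20
After 5 (seek(-21, END)): offset=2
After 6 (tell()): offset=2
After 7 (read(2)): returned 'YU', offset=4
After 8 (tell()): offset=4
After 9 (seek(5, SET)): offset=5
After 10 (tell()): offset=5
After 11 (read(3)): returned '9CA', offset=8
After 12 (seek(-2, CUR)): offset=6

Answer: YU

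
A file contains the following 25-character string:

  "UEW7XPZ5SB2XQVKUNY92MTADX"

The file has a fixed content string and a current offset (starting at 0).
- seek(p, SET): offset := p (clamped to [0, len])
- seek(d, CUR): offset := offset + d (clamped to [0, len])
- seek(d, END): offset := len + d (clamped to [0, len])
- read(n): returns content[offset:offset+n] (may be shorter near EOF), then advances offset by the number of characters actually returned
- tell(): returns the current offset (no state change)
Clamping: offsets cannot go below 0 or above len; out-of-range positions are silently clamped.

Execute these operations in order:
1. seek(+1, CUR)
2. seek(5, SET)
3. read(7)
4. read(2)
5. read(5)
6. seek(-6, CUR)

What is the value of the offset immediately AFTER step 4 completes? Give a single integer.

Answer: 14

Derivation:
After 1 (seek(+1, CUR)): offset=1
After 2 (seek(5, SET)): offset=5
After 3 (read(7)): returned 'PZ5SB2X', offset=12
After 4 (read(2)): returned 'QV', offset=14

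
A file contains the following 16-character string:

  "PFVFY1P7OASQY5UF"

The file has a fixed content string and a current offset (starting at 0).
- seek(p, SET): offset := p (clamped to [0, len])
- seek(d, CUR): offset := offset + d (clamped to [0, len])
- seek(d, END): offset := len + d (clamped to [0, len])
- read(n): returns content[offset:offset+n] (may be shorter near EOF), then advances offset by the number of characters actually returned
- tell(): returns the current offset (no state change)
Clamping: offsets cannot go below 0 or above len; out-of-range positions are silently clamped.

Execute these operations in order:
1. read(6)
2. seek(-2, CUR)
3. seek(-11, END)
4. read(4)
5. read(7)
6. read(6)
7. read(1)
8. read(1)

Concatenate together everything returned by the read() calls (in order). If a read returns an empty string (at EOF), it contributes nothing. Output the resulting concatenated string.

After 1 (read(6)): returned 'PFVFY1', offset=6
After 2 (seek(-2, CUR)): offset=4
After 3 (seek(-11, END)): offset=5
After 4 (read(4)): returned '1P7O', offset=9
After 5 (read(7)): returned 'ASQY5UF', offset=16
After 6 (read(6)): returned '', offset=16
After 7 (read(1)): returned '', offset=16
After 8 (read(1)): returned '', offset=16

Answer: PFVFY11P7OASQY5UF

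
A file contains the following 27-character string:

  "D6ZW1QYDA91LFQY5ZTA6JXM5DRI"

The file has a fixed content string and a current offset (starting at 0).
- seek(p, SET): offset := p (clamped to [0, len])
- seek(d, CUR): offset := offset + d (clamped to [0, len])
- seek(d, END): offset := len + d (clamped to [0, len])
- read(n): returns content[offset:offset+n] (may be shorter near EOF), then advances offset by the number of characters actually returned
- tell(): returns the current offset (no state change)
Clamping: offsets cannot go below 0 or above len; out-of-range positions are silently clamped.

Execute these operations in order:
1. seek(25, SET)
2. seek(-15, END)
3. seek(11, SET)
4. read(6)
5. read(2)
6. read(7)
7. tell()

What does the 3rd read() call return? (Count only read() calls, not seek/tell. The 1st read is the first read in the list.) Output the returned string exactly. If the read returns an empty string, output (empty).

Answer: 6JXM5DR

Derivation:
After 1 (seek(25, SET)): offset=25
After 2 (seek(-15, END)): offset=12
After 3 (seek(11, SET)): offset=11
After 4 (read(6)): returned 'LFQY5Z', offset=17
After 5 (read(2)): returned 'TA', offset=19
After 6 (read(7)): returned '6JXM5DR', offset=26
After 7 (tell()): offset=26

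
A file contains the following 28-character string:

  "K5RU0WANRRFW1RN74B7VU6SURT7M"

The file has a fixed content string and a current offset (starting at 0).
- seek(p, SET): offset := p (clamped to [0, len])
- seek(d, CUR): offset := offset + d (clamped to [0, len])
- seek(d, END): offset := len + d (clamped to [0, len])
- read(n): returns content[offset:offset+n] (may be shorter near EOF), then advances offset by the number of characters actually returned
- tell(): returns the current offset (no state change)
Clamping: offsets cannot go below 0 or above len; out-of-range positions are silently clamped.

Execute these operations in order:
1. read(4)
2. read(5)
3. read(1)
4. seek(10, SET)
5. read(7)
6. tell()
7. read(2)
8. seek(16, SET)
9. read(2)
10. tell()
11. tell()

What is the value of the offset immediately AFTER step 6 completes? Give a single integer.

After 1 (read(4)): returned 'K5RU', offset=4
After 2 (read(5)): returned '0WANR', offset=9
After 3 (read(1)): returned 'R', offset=10
After 4 (seek(10, SET)): offset=10
After 5 (read(7)): returned 'FW1RN74', offset=17
After 6 (tell()): offset=17

Answer: 17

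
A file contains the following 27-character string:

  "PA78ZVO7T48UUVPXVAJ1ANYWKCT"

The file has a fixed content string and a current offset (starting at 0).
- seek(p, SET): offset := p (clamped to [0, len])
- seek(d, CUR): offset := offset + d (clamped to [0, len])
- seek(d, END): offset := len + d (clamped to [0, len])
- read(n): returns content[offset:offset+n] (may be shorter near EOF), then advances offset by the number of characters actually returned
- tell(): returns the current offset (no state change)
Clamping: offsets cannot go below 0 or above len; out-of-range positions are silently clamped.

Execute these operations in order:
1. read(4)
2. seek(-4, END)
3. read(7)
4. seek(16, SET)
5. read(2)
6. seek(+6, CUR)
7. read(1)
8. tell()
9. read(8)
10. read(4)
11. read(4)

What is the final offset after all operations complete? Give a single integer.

After 1 (read(4)): returned 'PA78', offset=4
After 2 (seek(-4, END)): offset=23
After 3 (read(7)): returned 'WKCT', offset=27
After 4 (seek(16, SET)): offset=16
After 5 (read(2)): returned 'VA', offset=18
After 6 (seek(+6, CUR)): offset=24
After 7 (read(1)): returned 'K', offset=25
After 8 (tell()): offset=25
After 9 (read(8)): returned 'CT', offset=27
After 10 (read(4)): returned '', offset=27
After 11 (read(4)): returned '', offset=27

Answer: 27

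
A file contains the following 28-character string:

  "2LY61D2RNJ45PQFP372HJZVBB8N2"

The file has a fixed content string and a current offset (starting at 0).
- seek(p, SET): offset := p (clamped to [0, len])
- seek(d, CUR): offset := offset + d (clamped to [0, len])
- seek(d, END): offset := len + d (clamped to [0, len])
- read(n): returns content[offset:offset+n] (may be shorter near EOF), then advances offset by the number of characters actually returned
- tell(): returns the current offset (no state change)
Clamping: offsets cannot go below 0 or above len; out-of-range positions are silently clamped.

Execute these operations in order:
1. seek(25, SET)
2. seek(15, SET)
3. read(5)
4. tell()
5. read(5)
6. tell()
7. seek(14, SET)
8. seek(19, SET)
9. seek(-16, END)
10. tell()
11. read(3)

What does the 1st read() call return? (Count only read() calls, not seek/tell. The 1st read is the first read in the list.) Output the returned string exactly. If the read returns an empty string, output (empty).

After 1 (seek(25, SET)): offset=25
After 2 (seek(15, SET)): offset=15
After 3 (read(5)): returned 'P372H', offset=20
After 4 (tell()): offset=20
After 5 (read(5)): returned 'JZVBB', offset=25
After 6 (tell()): offset=25
After 7 (seek(14, SET)): offset=14
After 8 (seek(19, SET)): offset=19
After 9 (seek(-16, END)): offset=12
After 10 (tell()): offset=12
After 11 (read(3)): returned 'PQF', offset=15

Answer: P372H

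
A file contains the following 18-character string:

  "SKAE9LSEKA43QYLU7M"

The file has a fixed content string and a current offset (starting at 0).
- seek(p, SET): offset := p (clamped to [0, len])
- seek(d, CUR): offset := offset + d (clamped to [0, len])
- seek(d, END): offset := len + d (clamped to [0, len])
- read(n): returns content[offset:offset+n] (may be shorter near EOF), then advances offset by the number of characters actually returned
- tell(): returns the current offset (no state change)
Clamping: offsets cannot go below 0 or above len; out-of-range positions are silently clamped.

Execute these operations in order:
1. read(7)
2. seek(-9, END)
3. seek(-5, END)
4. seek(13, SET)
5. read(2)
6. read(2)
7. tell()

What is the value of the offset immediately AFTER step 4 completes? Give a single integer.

After 1 (read(7)): returned 'SKAE9LS', offset=7
After 2 (seek(-9, END)): offset=9
After 3 (seek(-5, END)): offset=13
After 4 (seek(13, SET)): offset=13

Answer: 13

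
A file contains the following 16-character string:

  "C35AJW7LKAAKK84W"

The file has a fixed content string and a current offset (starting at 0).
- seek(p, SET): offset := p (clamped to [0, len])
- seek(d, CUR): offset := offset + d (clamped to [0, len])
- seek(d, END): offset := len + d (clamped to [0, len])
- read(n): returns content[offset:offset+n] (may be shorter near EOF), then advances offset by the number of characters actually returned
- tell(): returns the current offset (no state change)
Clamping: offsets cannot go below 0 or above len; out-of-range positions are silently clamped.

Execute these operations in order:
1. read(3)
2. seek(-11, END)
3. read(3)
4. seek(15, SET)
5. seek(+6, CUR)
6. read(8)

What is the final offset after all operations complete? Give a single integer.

Answer: 16

Derivation:
After 1 (read(3)): returned 'C35', offset=3
After 2 (seek(-11, END)): offset=5
After 3 (read(3)): returned 'W7L', offset=8
After 4 (seek(15, SET)): offset=15
After 5 (seek(+6, CUR)): offset=16
After 6 (read(8)): returned '', offset=16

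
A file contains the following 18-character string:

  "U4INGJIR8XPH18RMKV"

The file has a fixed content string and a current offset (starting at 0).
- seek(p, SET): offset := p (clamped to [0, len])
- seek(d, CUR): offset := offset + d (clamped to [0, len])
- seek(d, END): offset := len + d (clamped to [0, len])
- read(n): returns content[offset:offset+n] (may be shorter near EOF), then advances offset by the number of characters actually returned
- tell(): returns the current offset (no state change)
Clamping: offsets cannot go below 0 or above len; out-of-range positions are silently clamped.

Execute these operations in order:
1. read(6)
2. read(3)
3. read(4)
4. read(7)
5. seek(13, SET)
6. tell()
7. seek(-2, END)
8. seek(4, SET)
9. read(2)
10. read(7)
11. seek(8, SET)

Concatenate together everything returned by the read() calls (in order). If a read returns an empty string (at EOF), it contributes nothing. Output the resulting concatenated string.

Answer: U4INGJIR8XPH18RMKVGJIR8XPH1

Derivation:
After 1 (read(6)): returned 'U4INGJ', offset=6
After 2 (read(3)): returned 'IR8', offset=9
After 3 (read(4)): returned 'XPH1', offset=13
After 4 (read(7)): returned '8RMKV', offset=18
After 5 (seek(13, SET)): offset=13
After 6 (tell()): offset=13
After 7 (seek(-2, END)): offset=16
After 8 (seek(4, SET)): offset=4
After 9 (read(2)): returned 'GJ', offset=6
After 10 (read(7)): returned 'IR8XPH1', offset=13
After 11 (seek(8, SET)): offset=8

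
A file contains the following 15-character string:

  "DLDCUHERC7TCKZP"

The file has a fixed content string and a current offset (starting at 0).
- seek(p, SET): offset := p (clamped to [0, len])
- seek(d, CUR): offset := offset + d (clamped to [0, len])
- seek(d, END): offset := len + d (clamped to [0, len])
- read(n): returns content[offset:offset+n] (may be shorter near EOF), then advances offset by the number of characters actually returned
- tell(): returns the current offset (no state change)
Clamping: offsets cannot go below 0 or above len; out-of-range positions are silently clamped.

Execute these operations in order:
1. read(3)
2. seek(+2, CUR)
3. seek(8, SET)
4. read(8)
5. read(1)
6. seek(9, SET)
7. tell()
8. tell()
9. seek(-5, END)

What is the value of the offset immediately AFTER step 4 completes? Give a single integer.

After 1 (read(3)): returned 'DLD', offset=3
After 2 (seek(+2, CUR)): offset=5
After 3 (seek(8, SET)): offset=8
After 4 (read(8)): returned 'C7TCKZP', offset=15

Answer: 15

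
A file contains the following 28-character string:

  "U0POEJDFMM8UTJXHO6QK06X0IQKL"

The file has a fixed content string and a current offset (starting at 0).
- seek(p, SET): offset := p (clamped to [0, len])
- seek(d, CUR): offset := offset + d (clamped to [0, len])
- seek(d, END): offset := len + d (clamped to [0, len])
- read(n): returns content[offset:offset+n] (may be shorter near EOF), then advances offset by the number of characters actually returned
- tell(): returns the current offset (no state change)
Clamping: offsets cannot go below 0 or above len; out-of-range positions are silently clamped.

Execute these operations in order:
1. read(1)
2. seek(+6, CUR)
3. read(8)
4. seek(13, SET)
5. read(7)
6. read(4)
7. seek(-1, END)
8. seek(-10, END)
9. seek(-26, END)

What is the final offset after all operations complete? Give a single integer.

After 1 (read(1)): returned 'U', offset=1
After 2 (seek(+6, CUR)): offset=7
After 3 (read(8)): returned 'FMM8UTJX', offset=15
After 4 (seek(13, SET)): offset=13
After 5 (read(7)): returned 'JXHO6QK', offset=20
After 6 (read(4)): returned '06X0', offset=24
After 7 (seek(-1, END)): offset=27
After 8 (seek(-10, END)): offset=18
After 9 (seek(-26, END)): offset=2

Answer: 2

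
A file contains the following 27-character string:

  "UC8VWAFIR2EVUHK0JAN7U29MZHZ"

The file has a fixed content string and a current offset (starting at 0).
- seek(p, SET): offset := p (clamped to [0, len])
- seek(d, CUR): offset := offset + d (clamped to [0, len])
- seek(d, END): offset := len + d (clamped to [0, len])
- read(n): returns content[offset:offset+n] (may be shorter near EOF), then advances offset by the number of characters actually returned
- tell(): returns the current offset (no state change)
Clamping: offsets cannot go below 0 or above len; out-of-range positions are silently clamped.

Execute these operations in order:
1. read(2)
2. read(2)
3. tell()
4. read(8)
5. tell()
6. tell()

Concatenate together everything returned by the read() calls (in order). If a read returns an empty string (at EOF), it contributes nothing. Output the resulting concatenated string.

After 1 (read(2)): returned 'UC', offset=2
After 2 (read(2)): returned '8V', offset=4
After 3 (tell()): offset=4
After 4 (read(8)): returned 'WAFIR2EV', offset=12
After 5 (tell()): offset=12
After 6 (tell()): offset=12

Answer: UC8VWAFIR2EV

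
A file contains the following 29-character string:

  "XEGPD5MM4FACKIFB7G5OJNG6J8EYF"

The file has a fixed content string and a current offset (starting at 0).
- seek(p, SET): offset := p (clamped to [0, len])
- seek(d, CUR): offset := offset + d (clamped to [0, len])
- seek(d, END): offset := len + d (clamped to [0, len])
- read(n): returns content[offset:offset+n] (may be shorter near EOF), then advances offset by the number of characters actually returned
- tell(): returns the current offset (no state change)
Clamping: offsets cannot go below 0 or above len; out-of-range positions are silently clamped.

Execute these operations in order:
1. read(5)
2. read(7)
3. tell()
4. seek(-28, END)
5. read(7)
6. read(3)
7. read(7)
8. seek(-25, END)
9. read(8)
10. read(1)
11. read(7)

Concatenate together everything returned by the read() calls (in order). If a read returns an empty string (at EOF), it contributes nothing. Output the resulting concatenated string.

Answer: XEGPD5MM4FACEGPD5MM4FACKIFB7GD5MM4FACKIFB7G5O

Derivation:
After 1 (read(5)): returned 'XEGPD', offset=5
After 2 (read(7)): returned '5MM4FAC', offset=12
After 3 (tell()): offset=12
After 4 (seek(-28, END)): offset=1
After 5 (read(7)): returned 'EGPD5MM', offset=8
After 6 (read(3)): returned '4FA', offset=11
After 7 (read(7)): returned 'CKIFB7G', offset=18
After 8 (seek(-25, END)): offset=4
After 9 (read(8)): returned 'D5MM4FAC', offset=12
After 10 (read(1)): returned 'K', offset=13
After 11 (read(7)): returned 'IFB7G5O', offset=20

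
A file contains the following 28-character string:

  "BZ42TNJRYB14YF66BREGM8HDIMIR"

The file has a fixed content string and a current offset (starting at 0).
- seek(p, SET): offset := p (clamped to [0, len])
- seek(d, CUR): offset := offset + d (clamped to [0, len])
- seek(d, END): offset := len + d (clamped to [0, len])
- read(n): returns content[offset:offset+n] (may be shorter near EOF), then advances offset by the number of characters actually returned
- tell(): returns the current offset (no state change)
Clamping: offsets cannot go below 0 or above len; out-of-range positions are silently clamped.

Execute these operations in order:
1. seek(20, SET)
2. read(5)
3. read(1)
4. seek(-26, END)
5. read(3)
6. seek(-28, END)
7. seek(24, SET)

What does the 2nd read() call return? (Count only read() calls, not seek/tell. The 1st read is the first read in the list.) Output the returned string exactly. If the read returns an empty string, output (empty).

Answer: M

Derivation:
After 1 (seek(20, SET)): offset=20
After 2 (read(5)): returned 'M8HDI', offset=25
After 3 (read(1)): returned 'M', offset=26
After 4 (seek(-26, END)): offset=2
After 5 (read(3)): returned '42T', offset=5
After 6 (seek(-28, END)): offset=0
After 7 (seek(24, SET)): offset=24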